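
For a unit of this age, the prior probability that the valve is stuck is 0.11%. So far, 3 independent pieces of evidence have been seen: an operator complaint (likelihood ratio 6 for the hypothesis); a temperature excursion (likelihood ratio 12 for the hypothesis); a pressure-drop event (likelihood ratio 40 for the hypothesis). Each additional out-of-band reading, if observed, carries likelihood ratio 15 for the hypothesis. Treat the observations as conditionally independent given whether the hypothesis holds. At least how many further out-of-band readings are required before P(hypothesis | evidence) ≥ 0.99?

Prior odds = 0.0011/0.9989 = 11/9989.
Combined Bayes factor of the evidence already in hand = 6 × 12 × 40 = 2880.
Odds after that evidence = (11/9989) × 2880 = 31680/9989.
Target odds = 0.99/0.01 = 99.
Need 15ⁿ ≥ 99 ÷ (31680/9989) = 31.215625.
15¹ = 15 falls short of 31.215625 but 15² = 225 reaches it, so n = 2.

2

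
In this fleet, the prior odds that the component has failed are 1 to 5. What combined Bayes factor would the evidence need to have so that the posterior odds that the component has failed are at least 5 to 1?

25

Prior odds = 0.2.
Target odds = 5.
Required Bayes factor = 5 ÷ 0.2 = 25.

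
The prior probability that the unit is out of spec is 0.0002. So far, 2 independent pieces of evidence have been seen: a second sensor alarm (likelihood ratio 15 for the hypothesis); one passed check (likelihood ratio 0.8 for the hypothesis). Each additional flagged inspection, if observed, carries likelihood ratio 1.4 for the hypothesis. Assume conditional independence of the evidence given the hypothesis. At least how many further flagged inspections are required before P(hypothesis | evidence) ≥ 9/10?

25

Prior odds = 0.0002/0.9998 = 1/4999.
Combined Bayes factor of the evidence already in hand = 15 × 0.8 = 12.
Odds after that evidence = (1/4999) × 12 = 12/4999.
Target odds = 0.9/0.1 = 9.
Need 1.4ⁿ ≥ 9 ÷ (12/4999) = 3749.25.
1.4²⁴ ≈3214.2 falls short of 3749.25 but 1.4²⁵ ≈4499.88 reaches it, so n = 25.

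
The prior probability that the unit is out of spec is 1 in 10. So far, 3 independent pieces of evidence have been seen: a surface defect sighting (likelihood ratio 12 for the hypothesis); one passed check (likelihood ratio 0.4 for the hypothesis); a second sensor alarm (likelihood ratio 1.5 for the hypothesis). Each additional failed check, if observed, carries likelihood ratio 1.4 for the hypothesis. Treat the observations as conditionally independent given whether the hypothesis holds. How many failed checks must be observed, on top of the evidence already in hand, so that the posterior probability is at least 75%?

4

Prior odds = 0.1/0.9 = 1/9.
Combined Bayes factor of the evidence already in hand = 12 × 0.4 × 1.5 = 7.2.
Odds after that evidence = (1/9) × 7.2 = 0.8.
Target odds = 0.75/0.25 = 3.
Need 1.4ⁿ ≥ 3 ÷ 0.8 = 3.75.
1.4³ = 2.744 falls short of 3.75 but 1.4⁴ = 3.8416 reaches it, so n = 4.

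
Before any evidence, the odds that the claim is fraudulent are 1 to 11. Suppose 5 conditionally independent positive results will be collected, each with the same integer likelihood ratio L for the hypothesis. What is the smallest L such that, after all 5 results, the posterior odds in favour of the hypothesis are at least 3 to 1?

Prior odds = 1/11.
Target odds = 3.
Need L⁵ ≥ 3 ÷ (1/11) = 33.
2⁵ = 32 < 33 ≤ 243 = 3⁵, so L = 3.

3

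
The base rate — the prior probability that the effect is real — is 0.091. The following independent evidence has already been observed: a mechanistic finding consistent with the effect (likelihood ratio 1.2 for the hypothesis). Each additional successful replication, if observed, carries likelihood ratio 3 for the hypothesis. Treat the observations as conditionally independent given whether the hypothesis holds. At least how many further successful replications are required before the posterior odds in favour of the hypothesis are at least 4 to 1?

4

Prior odds = 0.091/0.909 = 91/909.
Bayes factor of the evidence already in hand = 1.2.
Odds after that evidence = (91/909) × 1.2 = 182/1515.
Target odds = 4.
Need 3ⁿ ≥ 4 ÷ (182/1515) = 3030/91.
3³ = 27 falls short of 3030/91 but 3⁴ = 81 reaches it, so n = 4.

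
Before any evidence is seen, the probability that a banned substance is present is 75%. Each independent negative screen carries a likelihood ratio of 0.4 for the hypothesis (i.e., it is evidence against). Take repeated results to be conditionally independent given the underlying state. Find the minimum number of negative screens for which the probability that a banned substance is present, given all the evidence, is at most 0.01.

7

Prior odds = 0.75/0.25 = 3.
Likelihood ratio per negative screen = 0.4.
Target posterior odds = 0.01/0.99 = 1/99.
Require 0.4ⁿ ≤ 1/99 ÷ 3 = 1/297.
0.4⁶ = 64/15625 is still above 1/297 but 0.4⁷ = 128/78125 is at or below it, so n = 7.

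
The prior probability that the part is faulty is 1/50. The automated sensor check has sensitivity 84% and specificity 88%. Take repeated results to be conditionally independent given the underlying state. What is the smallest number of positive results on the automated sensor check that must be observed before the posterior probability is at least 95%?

Prior odds: 0.02 ÷ 0.98 = 1/49.
False-positive rate = 1 − 0.88 = 0.12; likelihood ratio of a positive = 0.84/0.12 = 7.
Target posterior odds = 0.95/0.05 = 19.
Require 7ⁿ ≥ 19 ÷ (1/49) = 931.
7³ = 343 falls short of 931 but 7⁴ = 2401 reaches it, so n = 4.

4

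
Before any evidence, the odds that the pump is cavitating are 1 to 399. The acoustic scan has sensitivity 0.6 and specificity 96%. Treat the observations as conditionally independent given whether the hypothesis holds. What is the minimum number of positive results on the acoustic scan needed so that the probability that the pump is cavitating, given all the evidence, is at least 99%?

4

Prior odds = 1/399.
False-positive rate = 1 − 0.96 = 0.04; likelihood ratio of a positive = 0.6/0.04 = 15.
Target posterior odds = 0.99/0.01 = 99.
Require 15ⁿ ≥ 99 ÷ (1/399) = 39501.
15³ = 3375 falls short of 39501 but 15⁴ = 50625 reaches it, so n = 4.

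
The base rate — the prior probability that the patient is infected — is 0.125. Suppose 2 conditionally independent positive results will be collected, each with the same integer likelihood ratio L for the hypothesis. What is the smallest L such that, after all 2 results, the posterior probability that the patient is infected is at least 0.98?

Prior odds = 0.125/0.875 = 1/7.
Target odds = 0.98/0.02 = 49.
Need L² ≥ 49 ÷ (1/7) = 343.
18² = 324 < 343 ≤ 361 = 19², so L = 19.

19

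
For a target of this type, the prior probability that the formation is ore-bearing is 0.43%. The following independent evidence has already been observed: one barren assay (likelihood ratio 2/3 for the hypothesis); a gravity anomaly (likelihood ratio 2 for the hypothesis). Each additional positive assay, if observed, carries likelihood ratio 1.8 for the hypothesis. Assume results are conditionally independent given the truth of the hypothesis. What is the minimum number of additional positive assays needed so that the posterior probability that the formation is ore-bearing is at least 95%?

14

Prior odds = 0.0043/0.9957 = 43/9957.
Combined Bayes factor of the evidence already in hand = (2/3) × 2 = 4/3.
Odds after that evidence = (43/9957) × 4/3 = 172/29871.
Target odds = 0.95/0.05 = 19.
Need 1.8ⁿ ≥ 19 ÷ (172/29871) = 567549/172.
1.8¹³ ≈2082.3 falls short of 567549/172 but 1.8¹⁴ ≈3748.13 reaches it, so n = 14.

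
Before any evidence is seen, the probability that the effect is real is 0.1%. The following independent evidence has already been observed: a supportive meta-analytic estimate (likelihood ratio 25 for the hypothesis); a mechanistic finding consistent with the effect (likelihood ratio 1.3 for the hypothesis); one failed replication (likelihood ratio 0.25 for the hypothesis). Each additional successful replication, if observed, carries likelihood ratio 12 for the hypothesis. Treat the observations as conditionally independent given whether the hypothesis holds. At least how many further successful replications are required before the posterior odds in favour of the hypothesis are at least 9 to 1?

3

Prior odds = 0.001/0.999 = 1/999.
Combined Bayes factor of the evidence already in hand = 25 × 1.3 × 0.25 = 8.125.
Odds after that evidence = (1/999) × 8.125 = 65/7992.
Target odds = 9.
Need 12ⁿ ≥ 9 ÷ (65/7992) = 71928/65.
12² = 144 falls short of 71928/65 but 12³ = 1728 reaches it, so n = 3.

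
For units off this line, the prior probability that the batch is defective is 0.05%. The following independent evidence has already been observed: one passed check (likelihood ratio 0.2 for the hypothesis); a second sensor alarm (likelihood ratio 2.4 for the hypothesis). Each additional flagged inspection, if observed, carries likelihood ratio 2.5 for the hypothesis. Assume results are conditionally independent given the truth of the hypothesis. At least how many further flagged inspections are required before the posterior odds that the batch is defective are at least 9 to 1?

Prior odds = 0.0005/0.9995 = 1/1999.
Combined Bayes factor of the evidence already in hand = 0.2 × 2.4 = 0.48.
Odds after that evidence = (1/1999) × 0.48 = 12/49975.
Target odds = 9.
Need 2.5ⁿ ≥ 9 ÷ (12/49975) = 37481.25.
2.5¹¹ = 48828125/2048 falls short of 37481.25 but 2.5¹² = 244140625/4096 reaches it, so n = 12.

12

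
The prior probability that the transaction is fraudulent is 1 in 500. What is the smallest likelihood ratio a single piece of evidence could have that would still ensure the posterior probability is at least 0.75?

Prior odds = 0.002/0.998 = 1/499.
Target odds = 0.75/0.25 = 3.
Required Bayes factor = 3 ÷ (1/499) = 1497.

1497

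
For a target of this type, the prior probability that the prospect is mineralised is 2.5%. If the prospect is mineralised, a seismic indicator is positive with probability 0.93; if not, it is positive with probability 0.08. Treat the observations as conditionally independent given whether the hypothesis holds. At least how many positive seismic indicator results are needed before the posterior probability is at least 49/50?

Prior odds: 0.025 ÷ 0.975 = 1/39.
Likelihood ratio of a positive = 0.93/0.08 = 11.625.
Target posterior odds = 0.98/0.02 = 49.
Require 11.625ⁿ ≥ 49 ÷ (1/39) = 1911.
11.625³ = 804357/512 falls short of 1911 but 11.625⁴ = 74805201/4096 reaches it, so n = 4.

4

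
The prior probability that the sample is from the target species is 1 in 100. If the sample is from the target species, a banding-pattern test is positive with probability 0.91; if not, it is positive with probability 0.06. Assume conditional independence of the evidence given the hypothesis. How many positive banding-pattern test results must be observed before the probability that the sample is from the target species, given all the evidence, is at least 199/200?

4

Prior odds = 0.01/0.99 = 1/99.
Likelihood ratio of a positive = 0.91/0.06 = 91/6.
Target odds: 0.995 ÷ 0.005 = 199.
Need (1/99) × (91/6)ⁿ ≥ 199, i.e. (91/6)ⁿ ≥ 19701.
(91/6)³ = 753571/216 falls short of 19701 but (91/6)⁴ = 68574961/1296 reaches it, so n = 4.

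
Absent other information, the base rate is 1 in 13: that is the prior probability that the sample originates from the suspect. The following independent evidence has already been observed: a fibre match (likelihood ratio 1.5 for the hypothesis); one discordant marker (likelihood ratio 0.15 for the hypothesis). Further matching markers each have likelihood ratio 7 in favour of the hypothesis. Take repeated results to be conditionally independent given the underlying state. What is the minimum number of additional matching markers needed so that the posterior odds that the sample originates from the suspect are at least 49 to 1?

Prior odds = (1/13)/(12/13) = 1/12.
Combined Bayes factor of the evidence already in hand = 1.5 × 0.15 = 0.225.
Odds after that evidence = (1/12) × 0.225 = 0.01875.
Target odds = 49.
Need 7ⁿ ≥ 49 ÷ 0.01875 = 7840/3.
7⁴ = 2401 falls short of 7840/3 but 7⁵ = 16807 reaches it, so n = 5.

5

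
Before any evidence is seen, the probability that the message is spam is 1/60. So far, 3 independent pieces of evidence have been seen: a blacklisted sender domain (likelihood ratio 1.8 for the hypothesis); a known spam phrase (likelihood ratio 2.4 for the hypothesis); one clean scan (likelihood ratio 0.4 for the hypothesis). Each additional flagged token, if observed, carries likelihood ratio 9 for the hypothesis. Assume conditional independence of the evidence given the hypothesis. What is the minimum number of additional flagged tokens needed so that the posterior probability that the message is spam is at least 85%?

3

Prior odds = (1/60)/(59/60) = 1/59.
Combined Bayes factor of the evidence already in hand = 1.8 × 2.4 × 0.4 = 1.728.
Odds after that evidence = (1/59) × 1.728 = 216/7375.
Target odds = 0.85/0.15 = 17/3.
Need 9ⁿ ≥ 17/3 ÷ (216/7375) = 125375/648.
9² = 81 falls short of 125375/648 but 9³ = 729 reaches it, so n = 3.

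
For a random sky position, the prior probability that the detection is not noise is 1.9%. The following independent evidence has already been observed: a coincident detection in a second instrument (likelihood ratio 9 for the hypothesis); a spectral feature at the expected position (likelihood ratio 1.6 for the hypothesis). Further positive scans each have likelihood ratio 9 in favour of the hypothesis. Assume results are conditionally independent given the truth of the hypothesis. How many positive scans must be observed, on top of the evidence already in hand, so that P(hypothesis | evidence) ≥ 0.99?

Prior odds = 0.019/0.981 = 19/981.
Combined Bayes factor of the evidence already in hand = 9 × 1.6 = 14.4.
Odds after that evidence = (19/981) × 14.4 = 152/545.
Target odds = 0.99/0.01 = 99.
Need 9ⁿ ≥ 99 ÷ (152/545) = 53955/152.
9² = 81 falls short of 53955/152 but 9³ = 729 reaches it, so n = 3.

3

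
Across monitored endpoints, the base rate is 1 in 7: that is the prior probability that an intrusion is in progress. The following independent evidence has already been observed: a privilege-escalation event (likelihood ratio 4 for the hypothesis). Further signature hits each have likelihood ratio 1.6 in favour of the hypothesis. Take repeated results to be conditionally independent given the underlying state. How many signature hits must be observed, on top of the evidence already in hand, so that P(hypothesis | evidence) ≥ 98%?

10

Prior odds = (1/7)/(6/7) = 1/6.
Bayes factor of the evidence already in hand = 4.
Odds after that evidence = (1/6) × 4 = 2/3.
Target odds = 0.98/0.02 = 49.
Need 1.6ⁿ ≥ 49 ÷ (2/3) = 73.5.
1.6⁹ = 134217728/1953125 falls short of 73.5 but 1.6¹⁰ ≈109.951 reaches it, so n = 10.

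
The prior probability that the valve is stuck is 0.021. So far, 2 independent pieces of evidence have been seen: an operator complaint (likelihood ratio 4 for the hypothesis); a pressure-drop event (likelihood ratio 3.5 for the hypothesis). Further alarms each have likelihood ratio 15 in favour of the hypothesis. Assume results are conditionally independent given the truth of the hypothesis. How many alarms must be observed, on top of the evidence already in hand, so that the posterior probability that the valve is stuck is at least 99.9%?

Prior odds = 0.021/0.979 = 21/979.
Combined Bayes factor of the evidence already in hand = 4 × 3.5 = 14.
Odds after that evidence = (21/979) × 14 = 294/979.
Target odds = 0.999/0.001 = 999.
Need 15ⁿ ≥ 999 ÷ (294/979) = 326007/98.
15² = 225 falls short of 326007/98 but 15³ = 3375 reaches it, so n = 3.

3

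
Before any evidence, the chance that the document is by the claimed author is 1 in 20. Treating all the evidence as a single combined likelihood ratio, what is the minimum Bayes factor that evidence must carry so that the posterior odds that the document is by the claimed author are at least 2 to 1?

Prior odds = 0.05/0.95 = 1/19.
Target odds = 2.
Required Bayes factor = 2 ÷ (1/19) = 38.

38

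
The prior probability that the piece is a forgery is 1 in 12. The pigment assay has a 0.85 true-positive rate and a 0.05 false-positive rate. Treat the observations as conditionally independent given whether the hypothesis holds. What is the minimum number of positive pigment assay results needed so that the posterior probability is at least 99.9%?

4

Prior odds: (1/12) ÷ (11/12) = 1/11.
Likelihood ratio of a positive result = 0.85/0.05 = 17.
Target posterior odds = 0.999/0.001 = 999.
Require 17ⁿ ≥ 999 ÷ (1/11) = 10989.
17³ = 4913 falls short of 10989 but 17⁴ = 83521 reaches it, so n = 4.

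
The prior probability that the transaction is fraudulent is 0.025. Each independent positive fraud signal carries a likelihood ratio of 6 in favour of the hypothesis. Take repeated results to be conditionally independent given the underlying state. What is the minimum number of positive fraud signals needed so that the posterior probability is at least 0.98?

Prior odds: 0.025 ÷ 0.975 = 1/39.
Likelihood ratio per positive fraud signal = 6.
Target odds: 0.98 ÷ 0.02 = 49.
Need (1/39) × 6ⁿ ≥ 49, i.e. 6ⁿ ≥ 1911.
6⁴ = 1296 falls short of 1911 but 6⁵ = 7776 reaches it, so n = 5.

5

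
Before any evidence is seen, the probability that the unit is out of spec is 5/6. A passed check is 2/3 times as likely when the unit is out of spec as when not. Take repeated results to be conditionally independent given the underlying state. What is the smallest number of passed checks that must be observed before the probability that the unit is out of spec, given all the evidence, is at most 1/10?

10

Prior odds = (5/6)/(1/6) = 5.
Likelihood ratio per passed check = 2/3.
Target posterior odds = 0.1/0.9 = 1/9.
Need 5 × (2/3)ⁿ ≤ 1/9, i.e. (2/3)ⁿ ≤ 1/45.
(2/3)⁹ = 512/19683 is still above 1/45 but (2/3)¹⁰ = 1024/59049 is at or below it, so n = 10.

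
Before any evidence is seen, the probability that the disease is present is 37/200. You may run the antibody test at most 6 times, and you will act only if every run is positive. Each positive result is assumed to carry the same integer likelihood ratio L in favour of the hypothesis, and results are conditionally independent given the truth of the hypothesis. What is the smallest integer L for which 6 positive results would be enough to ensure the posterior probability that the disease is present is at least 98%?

Prior odds = 0.185/0.815 = 37/163.
Target odds = 0.98/0.02 = 49.
Need L⁶ ≥ 49 ÷ (37/163) = 7987/37.
2⁶ = 64 < 7987/37 ≤ 729 = 3⁶, so L = 3.

3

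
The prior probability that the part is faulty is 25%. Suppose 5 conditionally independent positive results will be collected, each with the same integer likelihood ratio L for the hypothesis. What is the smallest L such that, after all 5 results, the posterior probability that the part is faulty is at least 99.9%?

5

Prior odds = 0.25/0.75 = 1/3.
Target odds = 0.999/0.001 = 999.
Need L⁵ ≥ 999 ÷ (1/3) = 2997.
4⁵ = 1024 < 2997 ≤ 3125 = 5⁵, so L = 5.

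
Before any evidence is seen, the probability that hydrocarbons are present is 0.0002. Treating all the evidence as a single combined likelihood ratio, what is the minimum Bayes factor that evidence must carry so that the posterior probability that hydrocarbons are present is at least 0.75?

Prior odds = 0.0002/0.9998 = 1/4999.
Target odds = 0.75/0.25 = 3.
Required Bayes factor = 3 ÷ (1/4999) = 14997.

14997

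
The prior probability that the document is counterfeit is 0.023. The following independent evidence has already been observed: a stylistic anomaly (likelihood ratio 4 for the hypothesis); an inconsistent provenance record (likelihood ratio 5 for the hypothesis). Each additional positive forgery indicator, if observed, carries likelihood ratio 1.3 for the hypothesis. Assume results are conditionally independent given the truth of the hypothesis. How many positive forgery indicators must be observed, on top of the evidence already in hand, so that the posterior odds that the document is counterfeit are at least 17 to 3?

Prior odds = 0.023/0.977 = 23/977.
Combined Bayes factor of the evidence already in hand = 4 × 5 = 20.
Odds after that evidence = (23/977) × 20 = 460/977.
Target odds = 17/3.
Need 1.3ⁿ ≥ 17/3 ÷ (460/977) = 16609/1380.
1.3⁹ ≈10.6045 falls short of 16609/1380 but 1.3¹⁰ ≈13.7858 reaches it, so n = 10.

10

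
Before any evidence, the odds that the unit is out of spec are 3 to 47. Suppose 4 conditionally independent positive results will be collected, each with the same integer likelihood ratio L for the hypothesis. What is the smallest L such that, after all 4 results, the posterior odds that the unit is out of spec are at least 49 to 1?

Prior odds = 3/47.
Target odds = 49.
Need L⁴ ≥ 49 ÷ (3/47) = 2303/3.
5⁴ = 625 < 2303/3 ≤ 1296 = 6⁴, so L = 6.

6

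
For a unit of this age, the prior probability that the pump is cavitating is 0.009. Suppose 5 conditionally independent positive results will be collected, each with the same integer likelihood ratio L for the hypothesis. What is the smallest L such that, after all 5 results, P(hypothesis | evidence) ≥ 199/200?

8

Prior odds = 0.009/0.991 = 9/991.
Target odds = 0.995/0.005 = 199.
Need L⁵ ≥ 199 ÷ (9/991) = 197209/9.
7⁵ = 16807 < 197209/9 ≤ 32768 = 8⁵, so L = 8.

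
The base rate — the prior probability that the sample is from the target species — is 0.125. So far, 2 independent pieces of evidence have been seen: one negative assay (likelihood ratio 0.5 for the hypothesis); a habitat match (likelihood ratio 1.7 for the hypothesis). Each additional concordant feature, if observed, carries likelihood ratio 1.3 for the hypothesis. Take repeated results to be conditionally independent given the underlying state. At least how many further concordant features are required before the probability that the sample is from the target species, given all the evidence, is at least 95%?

20

Prior odds = 0.125/0.875 = 1/7.
Combined Bayes factor of the evidence already in hand = 0.5 × 1.7 = 0.85.
Odds after that evidence = (1/7) × 0.85 = 17/140.
Target odds = 0.95/0.05 = 19.
Need 1.3ⁿ ≥ 19 ÷ (17/140) = 2660/17.
1.3¹⁹ ≈146.192 falls short of 2660/17 but 1.3²⁰ ≈190.05 reaches it, so n = 20.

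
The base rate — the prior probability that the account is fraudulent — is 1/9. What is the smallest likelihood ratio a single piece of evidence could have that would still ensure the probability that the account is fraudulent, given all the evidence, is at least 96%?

192

Prior odds = (1/9)/(8/9) = 0.125.
Target odds = 0.96/0.04 = 24.
Required Bayes factor = 24 ÷ 0.125 = 192.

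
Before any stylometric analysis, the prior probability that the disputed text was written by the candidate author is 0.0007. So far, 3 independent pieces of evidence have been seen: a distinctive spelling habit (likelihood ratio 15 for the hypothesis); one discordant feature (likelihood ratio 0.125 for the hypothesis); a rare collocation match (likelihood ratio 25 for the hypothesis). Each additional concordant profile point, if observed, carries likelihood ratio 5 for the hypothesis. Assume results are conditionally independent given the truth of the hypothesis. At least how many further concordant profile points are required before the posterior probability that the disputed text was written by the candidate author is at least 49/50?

Prior odds = 0.0007/0.9993 = 7/9993.
Combined Bayes factor of the evidence already in hand = 15 × 0.125 × 25 = 46.875.
Odds after that evidence = (7/9993) × 46.875 = 875/26648.
Target odds = 0.98/0.02 = 49.
Need 5ⁿ ≥ 49 ÷ (875/26648) = 1492.288.
5⁴ = 625 falls short of 1492.288 but 5⁵ = 3125 reaches it, so n = 5.

5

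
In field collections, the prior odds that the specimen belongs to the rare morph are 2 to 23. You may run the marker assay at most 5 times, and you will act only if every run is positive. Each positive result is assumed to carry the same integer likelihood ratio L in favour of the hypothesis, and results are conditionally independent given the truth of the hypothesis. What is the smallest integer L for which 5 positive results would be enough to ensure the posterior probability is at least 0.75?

Prior odds = 2/23.
Target odds = 0.75/0.25 = 3.
Need L⁵ ≥ 3 ÷ (2/23) = 34.5.
2⁵ = 32 < 34.5 ≤ 243 = 3⁵, so L = 3.

3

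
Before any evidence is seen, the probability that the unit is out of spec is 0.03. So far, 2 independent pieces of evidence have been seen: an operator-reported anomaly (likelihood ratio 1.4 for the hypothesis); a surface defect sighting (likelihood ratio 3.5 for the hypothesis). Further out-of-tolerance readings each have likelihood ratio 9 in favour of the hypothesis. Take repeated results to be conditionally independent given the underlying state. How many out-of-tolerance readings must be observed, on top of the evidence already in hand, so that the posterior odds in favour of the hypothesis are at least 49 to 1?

Prior odds = 0.03/0.97 = 3/97.
Combined Bayes factor of the evidence already in hand = 1.4 × 3.5 = 4.9.
Odds after that evidence = (3/97) × 4.9 = 147/970.
Target odds = 49.
Need 9ⁿ ≥ 49 ÷ (147/970) = 970/3.
9² = 81 falls short of 970/3 but 9³ = 729 reaches it, so n = 3.

3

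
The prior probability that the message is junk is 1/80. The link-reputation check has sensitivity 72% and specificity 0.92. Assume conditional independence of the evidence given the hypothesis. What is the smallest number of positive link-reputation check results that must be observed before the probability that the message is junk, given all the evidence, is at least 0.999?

6

Prior odds: 0.0125 ÷ 0.9875 = 1/79.
False-positive rate = 1 − 0.92 = 0.08; likelihood ratio of a positive = 0.72/0.08 = 9.
Target odds: 0.999 ÷ 0.001 = 999.
Need (1/79) × 9ⁿ ≥ 999, i.e. 9ⁿ ≥ 78921.
9⁵ = 59049 falls short of 78921 but 9⁶ = 531441 reaches it, so n = 6.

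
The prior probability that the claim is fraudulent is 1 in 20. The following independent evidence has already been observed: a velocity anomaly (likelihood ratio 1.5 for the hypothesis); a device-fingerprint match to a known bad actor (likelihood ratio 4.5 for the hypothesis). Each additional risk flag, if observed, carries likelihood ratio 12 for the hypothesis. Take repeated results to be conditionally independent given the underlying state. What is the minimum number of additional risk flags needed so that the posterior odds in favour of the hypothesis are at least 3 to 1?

1

Prior odds = 0.05/0.95 = 1/19.
Combined Bayes factor of the evidence already in hand = 1.5 × 4.5 = 6.75.
Odds after that evidence = (1/19) × 6.75 = 27/76.
Target odds = 3.
Need 12ⁿ ≥ 3 ÷ (27/76) = 76/9.
12¹ = 12, which meets the required 76/9; so n = 1.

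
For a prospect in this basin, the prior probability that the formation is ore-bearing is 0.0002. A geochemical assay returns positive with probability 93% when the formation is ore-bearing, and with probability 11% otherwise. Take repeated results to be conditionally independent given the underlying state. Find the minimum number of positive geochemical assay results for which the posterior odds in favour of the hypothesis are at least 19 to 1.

Prior odds = 0.0002/0.9998 = 1/4999.
Likelihood ratio of a positive result = 0.93/0.11 = 93/11.
Target odds = 19.
Need (1/4999) × (93/11)ⁿ ≥ 19, i.e. (93/11)ⁿ ≥ 94981.
(93/11)⁵ ≈43196.8 falls short of 94981 but (93/11)⁶ ≈365209 reaches it, so n = 6.

6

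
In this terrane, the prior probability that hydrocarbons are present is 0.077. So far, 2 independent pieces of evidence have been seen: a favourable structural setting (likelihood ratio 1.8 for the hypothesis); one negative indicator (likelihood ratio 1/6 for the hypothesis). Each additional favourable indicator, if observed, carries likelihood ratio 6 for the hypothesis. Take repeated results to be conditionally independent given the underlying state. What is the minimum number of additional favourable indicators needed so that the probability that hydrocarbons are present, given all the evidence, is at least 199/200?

6

Prior odds = 0.077/0.923 = 77/923.
Combined Bayes factor of the evidence already in hand = 1.8 × (1/6) = 0.3.
Odds after that evidence = (77/923) × 0.3 = 231/9230.
Target odds = 0.995/0.005 = 199.
Need 6ⁿ ≥ 199 ÷ (231/9230) = 1836770/231.
6⁵ = 7776 falls short of 1836770/231 but 6⁶ = 46656 reaches it, so n = 6.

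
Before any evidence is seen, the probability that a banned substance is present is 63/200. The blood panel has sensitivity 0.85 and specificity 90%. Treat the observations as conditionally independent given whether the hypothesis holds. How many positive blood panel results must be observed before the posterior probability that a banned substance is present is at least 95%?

2

Prior odds: 0.315 ÷ 0.685 = 63/137.
False-positive rate = 1 − 0.9 = 0.1; likelihood ratio of a positive = 0.85/0.1 = 8.5.
Target odds: 0.95 ÷ 0.05 = 19.
Require 8.5ⁿ ≥ 19 ÷ (63/137) = 2603/63.
8.5¹ = 8.5 falls short of 2603/63 but 8.5² = 72.25 reaches it, so n = 2.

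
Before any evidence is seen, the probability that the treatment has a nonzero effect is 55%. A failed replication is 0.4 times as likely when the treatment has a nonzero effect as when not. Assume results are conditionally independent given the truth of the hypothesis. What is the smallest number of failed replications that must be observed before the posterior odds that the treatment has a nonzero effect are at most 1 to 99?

6

Prior odds = 0.55/0.45 = 11/9.
Likelihood ratio per failed replication = 0.4.
Target odds = 1/99.
Need (11/9) × 0.4ⁿ ≤ 1/99, i.e. 0.4ⁿ ≤ 1/121.
0.4⁵ = 0.01024 is still above 1/121 but 0.4⁶ = 64/15625 is at or below it, so n = 6.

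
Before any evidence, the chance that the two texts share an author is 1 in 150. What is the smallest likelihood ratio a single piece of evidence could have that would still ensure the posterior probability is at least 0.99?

Prior odds = (1/150)/(149/150) = 1/149.
Target odds = 0.99/0.01 = 99.
Required Bayes factor = 99 ÷ (1/149) = 14751.

14751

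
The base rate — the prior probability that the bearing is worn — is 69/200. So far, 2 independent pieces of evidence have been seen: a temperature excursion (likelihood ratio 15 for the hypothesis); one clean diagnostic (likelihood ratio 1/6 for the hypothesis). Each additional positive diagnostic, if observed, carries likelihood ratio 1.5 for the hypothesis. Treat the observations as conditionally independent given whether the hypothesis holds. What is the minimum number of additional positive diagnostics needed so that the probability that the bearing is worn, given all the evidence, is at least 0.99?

Prior odds = 0.345/0.655 = 69/131.
Combined Bayes factor of the evidence already in hand = 15 × (1/6) = 2.5.
Odds after that evidence = (69/131) × 2.5 = 345/262.
Target odds = 0.99/0.01 = 99.
Need 1.5ⁿ ≥ 99 ÷ (345/262) = 8646/115.
1.5¹⁰ = 59049/1024 falls short of 8646/115 but 1.5¹¹ = 177147/2048 reaches it, so n = 11.

11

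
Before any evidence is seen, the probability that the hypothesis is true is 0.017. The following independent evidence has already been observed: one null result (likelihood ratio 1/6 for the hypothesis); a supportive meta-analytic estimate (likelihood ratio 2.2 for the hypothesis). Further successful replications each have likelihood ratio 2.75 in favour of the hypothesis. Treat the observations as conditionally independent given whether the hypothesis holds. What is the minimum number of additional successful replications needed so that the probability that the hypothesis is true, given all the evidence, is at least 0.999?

Prior odds = 0.017/0.983 = 17/983.
Combined Bayes factor of the evidence already in hand = (1/6) × 2.2 = 11/30.
Odds after that evidence = (17/983) × 11/30 = 187/29490.
Target odds = 0.999/0.001 = 999.
Need 2.75ⁿ ≥ 999 ÷ (187/29490) = 29460510/187.
2.75¹¹ ≈68023.6 falls short of 29460510/187 but 2.75¹² ≈187065 reaches it, so n = 12.

12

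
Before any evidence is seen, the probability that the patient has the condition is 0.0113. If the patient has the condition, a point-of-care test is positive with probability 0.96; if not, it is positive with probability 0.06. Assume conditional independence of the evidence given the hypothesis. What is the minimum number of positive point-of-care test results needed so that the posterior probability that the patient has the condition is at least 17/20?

3

Prior odds = 0.0113/0.9887 = 113/9887.
Likelihood ratio of a positive = 0.96/0.06 = 16.
Target odds: 0.85 ÷ 0.15 = 17/3.
Need (113/9887) × 16ⁿ ≥ 17/3, i.e. 16ⁿ ≥ 168079/339.
16² = 256 falls short of 168079/339 but 16³ = 4096 reaches it, so n = 3.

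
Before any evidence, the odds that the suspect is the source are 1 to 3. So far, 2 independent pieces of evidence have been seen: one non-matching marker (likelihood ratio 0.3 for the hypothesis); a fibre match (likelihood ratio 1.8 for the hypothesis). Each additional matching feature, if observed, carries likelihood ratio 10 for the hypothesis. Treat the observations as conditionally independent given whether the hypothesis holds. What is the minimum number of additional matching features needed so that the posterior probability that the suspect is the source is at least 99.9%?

Prior odds = 1/3.
Combined Bayes factor of the evidence already in hand = 0.3 × 1.8 = 0.54.
Odds after that evidence = (1/3) × 0.54 = 0.18.
Target odds = 0.999/0.001 = 999.
Need 10ⁿ ≥ 999 ÷ 0.18 = 5550.
10³ = 1000 falls short of 5550 but 10⁴ = 10000 reaches it, so n = 4.

4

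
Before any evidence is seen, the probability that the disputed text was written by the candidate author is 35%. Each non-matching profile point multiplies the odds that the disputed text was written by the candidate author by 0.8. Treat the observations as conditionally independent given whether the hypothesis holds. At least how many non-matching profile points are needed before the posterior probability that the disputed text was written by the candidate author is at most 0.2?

4

Prior odds: 0.35 ÷ 0.65 = 7/13.
Likelihood ratio per non-matching profile point = 0.8.
Target odds: 0.2 ÷ 0.8 = 0.25.
Require 0.8ⁿ ≤ 0.25 ÷ (7/13) = 13/28.
0.8³ = 0.512 is still above 13/28 but 0.8⁴ = 0.4096 is at or below it, so n = 4.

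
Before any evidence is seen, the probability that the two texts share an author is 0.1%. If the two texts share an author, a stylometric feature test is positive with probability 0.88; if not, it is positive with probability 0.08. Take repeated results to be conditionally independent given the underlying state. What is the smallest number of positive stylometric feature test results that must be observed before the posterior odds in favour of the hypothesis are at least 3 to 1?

Prior odds: 0.001 ÷ 0.999 = 1/999.
Likelihood ratio of a positive = 0.88/0.08 = 11.
Target odds = 3.
Need (1/999) × 11ⁿ ≥ 3, i.e. 11ⁿ ≥ 2997.
11³ = 1331 falls short of 2997 but 11⁴ = 14641 reaches it, so n = 4.

4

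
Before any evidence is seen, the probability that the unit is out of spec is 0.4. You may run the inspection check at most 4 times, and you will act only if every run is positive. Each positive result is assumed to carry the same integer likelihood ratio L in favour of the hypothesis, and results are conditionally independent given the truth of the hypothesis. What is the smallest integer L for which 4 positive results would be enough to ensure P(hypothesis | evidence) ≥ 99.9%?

Prior odds = 0.4/0.6 = 2/3.
Target odds = 0.999/0.001 = 999.
Need L⁴ ≥ 999 ÷ (2/3) = 1498.5.
6⁴ = 1296 < 1498.5 ≤ 2401 = 7⁴, so L = 7.

7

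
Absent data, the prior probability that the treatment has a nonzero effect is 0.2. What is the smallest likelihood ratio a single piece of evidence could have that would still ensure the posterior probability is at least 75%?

12

Prior odds = 0.2/0.8 = 0.25.
Target odds = 0.75/0.25 = 3.
Required Bayes factor = 3 ÷ 0.25 = 12.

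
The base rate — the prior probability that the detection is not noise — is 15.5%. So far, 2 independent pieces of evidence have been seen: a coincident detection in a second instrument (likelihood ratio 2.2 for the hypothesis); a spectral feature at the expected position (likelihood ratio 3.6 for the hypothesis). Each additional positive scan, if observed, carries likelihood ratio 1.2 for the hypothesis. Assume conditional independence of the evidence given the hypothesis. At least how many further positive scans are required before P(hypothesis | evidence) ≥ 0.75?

4

Prior odds = 0.155/0.845 = 31/169.
Combined Bayes factor of the evidence already in hand = 2.2 × 3.6 = 7.92.
Odds after that evidence = (31/169) × 7.92 = 6138/4225.
Target odds = 0.75/0.25 = 3.
Need 1.2ⁿ ≥ 3 ÷ (6138/4225) = 4225/2046.
1.2³ = 1.728 falls short of 4225/2046 but 1.2⁴ = 2.0736 reaches it, so n = 4.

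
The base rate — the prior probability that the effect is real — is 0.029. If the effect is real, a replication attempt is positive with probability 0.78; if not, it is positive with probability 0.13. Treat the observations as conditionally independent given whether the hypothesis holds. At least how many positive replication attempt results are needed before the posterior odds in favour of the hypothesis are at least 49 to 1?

Prior odds: 0.029 ÷ 0.971 = 29/971.
Likelihood ratio of a positive = 0.78/0.13 = 6.
Target odds = 49.
Need (29/971) × 6ⁿ ≥ 49, i.e. 6ⁿ ≥ 47579/29.
6⁴ = 1296 falls short of 47579/29 but 6⁵ = 7776 reaches it, so n = 5.

5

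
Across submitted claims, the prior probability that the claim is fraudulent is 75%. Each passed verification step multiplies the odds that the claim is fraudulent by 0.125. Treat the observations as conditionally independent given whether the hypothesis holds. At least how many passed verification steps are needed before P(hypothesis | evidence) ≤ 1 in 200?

4

Prior odds = 0.75/0.25 = 3.
Likelihood ratio per passed verification step = 0.125.
Target posterior odds = 0.005/0.995 = 1/199.
Require 0.125ⁿ ≤ 1/199 ÷ 3 = 1/597.
0.125³ = 0.001953125 is still above 1/597 but 0.125⁴ = 1/4096 is at or below it, so n = 4.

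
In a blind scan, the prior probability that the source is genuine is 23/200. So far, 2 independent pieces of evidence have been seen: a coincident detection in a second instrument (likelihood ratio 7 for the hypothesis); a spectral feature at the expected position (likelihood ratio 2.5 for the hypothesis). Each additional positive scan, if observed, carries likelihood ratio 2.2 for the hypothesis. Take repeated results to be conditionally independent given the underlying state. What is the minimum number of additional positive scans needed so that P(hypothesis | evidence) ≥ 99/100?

Prior odds = 0.115/0.885 = 23/177.
Combined Bayes factor of the evidence already in hand = 7 × 2.5 = 17.5.
Odds after that evidence = (23/177) × 17.5 = 805/354.
Target odds = 0.99/0.01 = 99.
Need 2.2ⁿ ≥ 99 ÷ (805/354) = 35046/805.
2.2⁴ = 23.4256 falls short of 35046/805 but 2.2⁵ = 51.53632 reaches it, so n = 5.

5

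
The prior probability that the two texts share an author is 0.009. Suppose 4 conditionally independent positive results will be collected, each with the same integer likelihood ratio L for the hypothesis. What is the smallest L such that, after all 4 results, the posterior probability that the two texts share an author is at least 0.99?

Prior odds = 0.009/0.991 = 9/991.
Target odds = 0.99/0.01 = 99.
Need L⁴ ≥ 99 ÷ (9/991) = 10901.
10⁴ = 10000 < 10901 ≤ 14641 = 11⁴, so L = 11.

11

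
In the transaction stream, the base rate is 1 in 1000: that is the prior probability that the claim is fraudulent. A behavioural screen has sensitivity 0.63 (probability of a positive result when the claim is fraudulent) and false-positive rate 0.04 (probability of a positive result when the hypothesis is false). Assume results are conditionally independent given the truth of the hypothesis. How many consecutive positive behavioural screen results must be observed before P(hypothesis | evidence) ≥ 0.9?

Prior odds: 0.001 ÷ 0.999 = 1/999.
Likelihood ratio of a positive result = 0.63/0.04 = 15.75.
Target posterior odds = 0.9/0.1 = 9.
Require 15.75ⁿ ≥ 9 ÷ (1/999) = 8991.
15.75³ = 3906.984375 falls short of 8991 but 15.75⁴ = 15752961/256 reaches it, so n = 4.

4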